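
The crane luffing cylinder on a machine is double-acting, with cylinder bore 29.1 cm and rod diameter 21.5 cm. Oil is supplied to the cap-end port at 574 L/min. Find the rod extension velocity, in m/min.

Cap-side area A_cap = π/4 × (29.1 cm)² = 665.1 cm^2
v = Q / A

v ≈ 8.63 m/min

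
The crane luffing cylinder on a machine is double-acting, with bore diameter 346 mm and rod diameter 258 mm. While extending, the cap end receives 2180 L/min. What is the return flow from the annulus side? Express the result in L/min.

Q_out ≈ 968 L/min

Cap-side area A_cap = π/4 × (346 mm)² = 94020 mm^2
Rod-side annular area A_ann = π/4 × (346² − 258²) = 41750 mm^2
Piston speed v = Q_in/A_cap; rod-end outflow Q_out = v × A_ann = Q_in × A_ann/A_cap.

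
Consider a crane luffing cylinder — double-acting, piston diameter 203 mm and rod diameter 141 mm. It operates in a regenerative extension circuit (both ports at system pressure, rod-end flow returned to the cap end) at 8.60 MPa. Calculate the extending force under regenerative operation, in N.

With equal pressure on both faces, forces on the annular region cancel; the net push is pressure × rod cross-section.
Rod cross-section A_rod = π/4 × (141 mm)² = 15610 mm^2
F = P × A_rod

F ≈ 1.34e5 N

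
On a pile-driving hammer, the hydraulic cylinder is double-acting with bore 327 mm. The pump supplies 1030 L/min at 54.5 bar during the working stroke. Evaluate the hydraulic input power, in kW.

W ≈ 93.6 kW

Hydraulic power = P × Q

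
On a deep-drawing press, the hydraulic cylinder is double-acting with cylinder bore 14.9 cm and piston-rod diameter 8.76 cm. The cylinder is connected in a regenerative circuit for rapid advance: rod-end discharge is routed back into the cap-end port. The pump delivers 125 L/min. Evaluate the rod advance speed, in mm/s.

In regeneration the rod-end outflow joins the pump flow into the cap end, so the net volume the pump must supply per unit advance equals the rod cross-section area.
Rod cross-section A_rod = π/4 × (8.76 cm)² = 60.27 cm^2
v = Q_pump / A_rod

v ≈ 346 mm/s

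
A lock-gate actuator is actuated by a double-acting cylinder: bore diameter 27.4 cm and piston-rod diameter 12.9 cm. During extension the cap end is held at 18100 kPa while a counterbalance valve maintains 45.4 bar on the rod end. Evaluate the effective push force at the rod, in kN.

F ≈ 859 kN

Cap-side area A_cap = π/4 × (27.4 cm)² = 589.6 cm^2
Rod-side annular area A_ann = π/4 × (27.4² − 12.9²) = 458.9 cm^2
Net thrust = P_cap·A_cap − P_rod·A_ann = 1067 kN − 208.4 kN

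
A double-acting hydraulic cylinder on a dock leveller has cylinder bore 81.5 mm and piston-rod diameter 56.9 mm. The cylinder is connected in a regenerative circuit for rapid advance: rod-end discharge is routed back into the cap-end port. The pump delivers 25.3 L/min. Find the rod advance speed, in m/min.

v ≈ 9.95 m/min

In regeneration the rod-end outflow joins the pump flow into the cap end, so the net volume the pump must supply per unit advance equals the rod cross-section area.
Rod cross-section A_rod = π/4 × (56.9 mm)² = 2543 mm^2
v = Q_pump / A_rod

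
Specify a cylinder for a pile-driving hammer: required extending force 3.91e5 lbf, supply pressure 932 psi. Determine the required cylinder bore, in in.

Extension force acts on the full piston face: F = P × (π/4)D².
D = √(4F / (πP)) = √(4 × 3.91e5 lbf / (π × 932 psi))

D ≈ 23.1 in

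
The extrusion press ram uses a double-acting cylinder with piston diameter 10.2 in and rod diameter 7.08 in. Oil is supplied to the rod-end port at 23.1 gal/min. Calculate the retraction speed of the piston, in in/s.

Rod-side annular area A_ann = π/4 × (10.2² − 7.08²) = 42.34 in^2
Flow into the rod-end port fills the annular volume.
v = Q / A

v ≈ 2.10 in/s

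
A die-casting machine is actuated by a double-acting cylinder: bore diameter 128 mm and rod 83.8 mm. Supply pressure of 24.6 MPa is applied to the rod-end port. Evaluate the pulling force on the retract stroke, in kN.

Rod-side annular area A_ann = π/4 × (128² − 83.8²) = 7353 mm^2
On retraction the pressure acts on the annular area (bore minus rod).
F = P × A_ann

F ≈ 181 kN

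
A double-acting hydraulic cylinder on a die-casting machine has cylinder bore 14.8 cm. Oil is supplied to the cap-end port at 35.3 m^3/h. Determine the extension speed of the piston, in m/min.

Cap-side area A_cap = π/4 × (14.8 cm)² = 172.0 cm^2
v = Q / A

v ≈ 34.2 m/min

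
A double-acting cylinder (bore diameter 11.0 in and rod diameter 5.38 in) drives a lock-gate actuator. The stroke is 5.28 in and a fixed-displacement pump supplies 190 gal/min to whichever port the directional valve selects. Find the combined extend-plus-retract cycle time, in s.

Cap-side area A_cap = π/4 × (11.0 in)² = 95.03 in^2
Rod-side annular area A_ann = π/4 × (11.0² − 5.38²) = 72.30 in^2
t_ext = A_cap·L/Q = 0.6860 s
t_ret = A_ann·L/Q = 0.5219 s
t_cycle = t_ext + t_ret

t ≈ 1.21 s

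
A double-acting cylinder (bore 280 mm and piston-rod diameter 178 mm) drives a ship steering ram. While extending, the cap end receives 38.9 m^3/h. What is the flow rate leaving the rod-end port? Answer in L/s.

Cap-side area A_cap = π/4 × (280 mm)² = 61580 mm^2
Rod-side annular area A_ann = π/4 × (280² − 178²) = 36690 mm^2
Piston speed v = Q_in/A_cap; rod-end outflow Q_out = v × A_ann = Q_in × A_ann/A_cap.

Q_out ≈ 6.44 L/s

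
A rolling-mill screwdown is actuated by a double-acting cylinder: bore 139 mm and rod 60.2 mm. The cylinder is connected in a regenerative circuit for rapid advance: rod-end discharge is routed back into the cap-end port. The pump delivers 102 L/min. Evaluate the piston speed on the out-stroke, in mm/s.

In regeneration the rod-end outflow joins the pump flow into the cap end, so the net volume the pump must supply per unit advance equals the rod cross-section area.
Rod cross-section A_rod = π/4 × (60.2 mm)² = 2846 mm^2
v = Q_pump / A_rod

v ≈ 597 mm/s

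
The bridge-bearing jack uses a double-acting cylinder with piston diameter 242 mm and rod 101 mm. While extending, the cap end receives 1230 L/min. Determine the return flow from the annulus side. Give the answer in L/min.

Q_out ≈ 1020 L/min

Cap-side area A_cap = π/4 × (242 mm)² = 46000 mm^2
Rod-side annular area A_ann = π/4 × (242² − 101²) = 37980 mm^2
Piston speed v = Q_in/A_cap; rod-end outflow Q_out = v × A_ann = Q_in × A_ann/A_cap.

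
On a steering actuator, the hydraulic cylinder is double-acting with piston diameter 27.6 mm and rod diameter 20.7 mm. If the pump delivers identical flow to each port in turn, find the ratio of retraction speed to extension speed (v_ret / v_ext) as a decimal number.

Cap-side area A_cap = π/4 × (27.6 mm)² = 598.3 mm^2
Rod-side annular area A_ann = π/4 × (27.6² − 20.7²) = 261.7 mm^2
For equal Q, v ∝ 1/A, so v_ret/v_ext = A_cap/A_ann.

v_ret/v_ext ≈ 2.29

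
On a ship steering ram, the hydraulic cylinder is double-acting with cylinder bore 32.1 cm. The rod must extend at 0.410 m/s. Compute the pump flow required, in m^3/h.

Q ≈ 119 m^3/h

Cap-side area A_cap = π/4 × (32.1 cm)² = 809.3 cm^2
Q = A × v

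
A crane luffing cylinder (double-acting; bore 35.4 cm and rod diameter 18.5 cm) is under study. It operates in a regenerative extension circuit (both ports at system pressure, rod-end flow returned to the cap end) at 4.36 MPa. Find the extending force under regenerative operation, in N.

F ≈ 1.17e5 N

With equal pressure on both faces, forces on the annular region cancel; the net push is pressure × rod cross-section.
Rod cross-section A_rod = π/4 × (18.5 cm)² = 268.8 cm^2
F = P × A_rod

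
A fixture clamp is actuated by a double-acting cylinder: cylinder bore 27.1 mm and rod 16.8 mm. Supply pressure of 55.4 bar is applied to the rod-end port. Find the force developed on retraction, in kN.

Rod-side annular area A_ann = π/4 × (27.1² − 16.8²) = 355.1 mm^2
On retraction the pressure acts on the annular area (bore minus rod).
F = P × A_ann

F ≈ 1.97 kN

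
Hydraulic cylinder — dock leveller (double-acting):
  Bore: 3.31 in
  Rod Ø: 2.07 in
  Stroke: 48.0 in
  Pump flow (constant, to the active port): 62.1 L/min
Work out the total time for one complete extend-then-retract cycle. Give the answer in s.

Cap-side area A_cap = π/4 × (3.31 in)² = 8.605 in^2
Rod-side annular area A_ann = π/4 × (3.31² − 2.07²) = 5.240 in^2
t_ext = A_cap·L/Q = 6.540 s
t_ret = A_ann·L/Q = 3.982 s
t_cycle = t_ext + t_ret

t ≈ 10.5 s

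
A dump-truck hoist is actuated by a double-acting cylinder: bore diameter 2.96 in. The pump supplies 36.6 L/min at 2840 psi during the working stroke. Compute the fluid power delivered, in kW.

Hydraulic power = P × Q

W ≈ 11.9 kW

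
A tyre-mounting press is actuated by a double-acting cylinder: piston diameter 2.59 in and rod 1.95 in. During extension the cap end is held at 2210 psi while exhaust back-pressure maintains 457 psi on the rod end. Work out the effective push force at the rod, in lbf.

Cap-side area A_cap = π/4 × (2.59 in)² = 5.269 in^2
Rod-side annular area A_ann = π/4 × (2.59² − 1.95²) = 2.282 in^2
Net thrust = P_cap·A_cap − P_rod·A_ann = 11640 lbf − 1043 lbf

F ≈ 10600 lbf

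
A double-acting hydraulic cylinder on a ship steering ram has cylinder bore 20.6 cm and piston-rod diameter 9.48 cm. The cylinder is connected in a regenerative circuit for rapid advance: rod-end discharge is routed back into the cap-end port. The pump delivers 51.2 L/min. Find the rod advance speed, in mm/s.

v ≈ 121 mm/s

In regeneration the rod-end outflow joins the pump flow into the cap end, so the net volume the pump must supply per unit advance equals the rod cross-section area.
Rod cross-section A_rod = π/4 × (9.48 cm)² = 70.58 cm^2
v = Q_pump / A_rod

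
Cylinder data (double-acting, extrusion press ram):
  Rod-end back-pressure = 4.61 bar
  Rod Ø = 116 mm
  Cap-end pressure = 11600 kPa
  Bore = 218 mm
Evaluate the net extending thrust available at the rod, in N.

Cap-side area A_cap = π/4 × (218 mm)² = 37330 mm^2
Rod-side annular area A_ann = π/4 × (218² − 116²) = 26760 mm^2
Net thrust = P_cap·A_cap − P_rod·A_ann = 4.330e5 N − 12330 N

F ≈ 4.21e5 N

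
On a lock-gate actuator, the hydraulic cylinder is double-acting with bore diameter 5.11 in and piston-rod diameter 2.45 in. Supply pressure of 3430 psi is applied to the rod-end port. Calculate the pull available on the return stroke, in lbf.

F ≈ 54200 lbf

Rod-side annular area A_ann = π/4 × (5.11² − 2.45²) = 15.79 in^2
On retraction the pressure acts on the annular area (bore minus rod).
F = P × A_ann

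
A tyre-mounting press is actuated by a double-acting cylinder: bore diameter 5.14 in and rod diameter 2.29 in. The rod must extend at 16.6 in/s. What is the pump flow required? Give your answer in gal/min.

Q ≈ 89.5 gal/min

Cap-side area A_cap = π/4 × (5.14 in)² = 20.75 in^2
Q = A × v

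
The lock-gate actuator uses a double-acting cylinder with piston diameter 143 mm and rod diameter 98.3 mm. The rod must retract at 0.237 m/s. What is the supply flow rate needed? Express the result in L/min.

Q ≈ 120 L/min

Rod-side annular area A_ann = π/4 × (143² − 98.3²) = 8471 mm^2
Q = A × v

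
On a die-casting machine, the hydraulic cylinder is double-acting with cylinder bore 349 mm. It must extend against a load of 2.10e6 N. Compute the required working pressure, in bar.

P ≈ 220 bar

Cap-side area A_cap = π/4 × (349 mm)² = 95660 mm^2
P = F / A = 2.10e6 N / A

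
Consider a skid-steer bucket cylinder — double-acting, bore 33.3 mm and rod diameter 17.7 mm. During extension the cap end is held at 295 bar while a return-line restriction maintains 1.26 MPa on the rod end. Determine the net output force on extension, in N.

F ≈ 24900 N

Cap-side area A_cap = π/4 × (33.3 mm)² = 870.9 mm^2
Rod-side annular area A_ann = π/4 × (33.3² − 17.7²) = 624.9 mm^2
Net thrust = P_cap·A_cap − P_rod·A_ann = 25690 N − 787.3 N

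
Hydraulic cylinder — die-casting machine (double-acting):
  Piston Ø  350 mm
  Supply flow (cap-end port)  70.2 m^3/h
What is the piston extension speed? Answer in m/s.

Cap-side area A_cap = π/4 × (350 mm)² = 96210 mm^2
v = Q / A

v ≈ 0.203 m/s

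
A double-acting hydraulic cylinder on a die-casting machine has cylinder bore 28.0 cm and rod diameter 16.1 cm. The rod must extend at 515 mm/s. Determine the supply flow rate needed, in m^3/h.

Cap-side area A_cap = π/4 × (28.0 cm)² = 615.8 cm^2
Q = A × v

Q ≈ 114 m^3/h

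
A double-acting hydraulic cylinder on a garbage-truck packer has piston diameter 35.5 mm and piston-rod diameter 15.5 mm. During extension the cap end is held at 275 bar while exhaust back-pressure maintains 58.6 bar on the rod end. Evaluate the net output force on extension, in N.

F ≈ 22500 N

Cap-side area A_cap = π/4 × (35.5 mm)² = 989.8 mm^2
Rod-side annular area A_ann = π/4 × (35.5² − 15.5²) = 801.1 mm^2
Net thrust = P_cap·A_cap − P_rod·A_ann = 27220 N − 4694 N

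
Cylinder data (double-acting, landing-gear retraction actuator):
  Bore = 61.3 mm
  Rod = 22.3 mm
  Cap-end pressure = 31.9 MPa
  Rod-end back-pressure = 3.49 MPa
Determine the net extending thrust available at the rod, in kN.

F ≈ 85.2 kN

Cap-side area A_cap = π/4 × (61.3 mm)² = 2951 mm^2
Rod-side annular area A_ann = π/4 × (61.3² − 22.3²) = 2561 mm^2
Net thrust = P_cap·A_cap − P_rod·A_ann = 94.15 kN − 8.937 kN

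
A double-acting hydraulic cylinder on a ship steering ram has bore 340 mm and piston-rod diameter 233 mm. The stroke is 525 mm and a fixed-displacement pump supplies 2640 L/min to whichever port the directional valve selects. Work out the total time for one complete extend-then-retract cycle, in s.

Cap-side area A_cap = π/4 × (340 mm)² = 90790 mm^2
Rod-side annular area A_ann = π/4 × (340² − 233²) = 48150 mm^2
t_ext = A_cap·L/Q = 1.083 s
t_ret = A_ann·L/Q = 0.5746 s
t_cycle = t_ext + t_ret

t ≈ 1.66 s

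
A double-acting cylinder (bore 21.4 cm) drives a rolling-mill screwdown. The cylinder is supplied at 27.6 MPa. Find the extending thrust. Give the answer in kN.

F ≈ 993 kN

Cap-side area A_cap = π/4 × (21.4 cm)² = 359.7 cm^2
F = P × A_cap = 27.6 MPa × A_cap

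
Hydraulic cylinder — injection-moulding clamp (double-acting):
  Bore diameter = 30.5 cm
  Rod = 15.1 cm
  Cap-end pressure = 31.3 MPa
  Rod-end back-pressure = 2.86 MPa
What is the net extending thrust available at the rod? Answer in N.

F ≈ 2.13e6 N

Cap-side area A_cap = π/4 × (30.5 cm)² = 730.6 cm^2
Rod-side annular area A_ann = π/4 × (30.5² − 15.1²) = 551.5 cm^2
Net thrust = P_cap·A_cap − P_rod·A_ann = 2.287e6 N − 1.577e5 N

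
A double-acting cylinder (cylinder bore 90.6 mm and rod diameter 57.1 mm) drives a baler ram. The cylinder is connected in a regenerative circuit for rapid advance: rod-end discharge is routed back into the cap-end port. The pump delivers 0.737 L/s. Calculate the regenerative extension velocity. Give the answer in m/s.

v ≈ 0.288 m/s

In regeneration the rod-end outflow joins the pump flow into the cap end, so the net volume the pump must supply per unit advance equals the rod cross-section area.
Rod cross-section A_rod = π/4 × (57.1 mm)² = 2561 mm^2
v = Q_pump / A_rod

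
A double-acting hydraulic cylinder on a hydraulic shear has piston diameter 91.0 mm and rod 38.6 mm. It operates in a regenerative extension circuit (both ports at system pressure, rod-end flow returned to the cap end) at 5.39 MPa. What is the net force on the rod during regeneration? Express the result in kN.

With equal pressure on both faces, forces on the annular region cancel; the net push is pressure × rod cross-section.
Rod cross-section A_rod = π/4 × (38.6 mm)² = 1170 mm^2
F = P × A_rod

F ≈ 6.31 kN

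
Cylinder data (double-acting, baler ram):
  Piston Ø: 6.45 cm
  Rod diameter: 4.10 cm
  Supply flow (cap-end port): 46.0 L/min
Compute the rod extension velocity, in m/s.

v ≈ 0.235 m/s

Cap-side area A_cap = π/4 × (6.45 cm)² = 32.67 cm^2
v = Q / A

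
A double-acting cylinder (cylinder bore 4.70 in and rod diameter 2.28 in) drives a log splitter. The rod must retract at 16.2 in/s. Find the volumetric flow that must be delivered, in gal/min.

Q ≈ 55.8 gal/min

Rod-side annular area A_ann = π/4 × (4.70² − 2.28²) = 13.27 in^2
Q = A × v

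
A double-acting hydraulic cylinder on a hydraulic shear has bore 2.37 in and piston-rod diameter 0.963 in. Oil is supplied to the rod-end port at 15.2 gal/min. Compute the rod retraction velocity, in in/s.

v ≈ 15.9 in/s

Rod-side annular area A_ann = π/4 × (2.37² − 0.963²) = 3.683 in^2
Flow into the rod-end port fills the annular volume.
v = Q / A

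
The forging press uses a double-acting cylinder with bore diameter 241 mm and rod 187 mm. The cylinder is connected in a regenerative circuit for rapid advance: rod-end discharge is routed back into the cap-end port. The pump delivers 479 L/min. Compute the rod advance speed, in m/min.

v ≈ 17.4 m/min

In regeneration the rod-end outflow joins the pump flow into the cap end, so the net volume the pump must supply per unit advance equals the rod cross-section area.
Rod cross-section A_rod = π/4 × (187 mm)² = 27460 mm^2
v = Q_pump / A_rod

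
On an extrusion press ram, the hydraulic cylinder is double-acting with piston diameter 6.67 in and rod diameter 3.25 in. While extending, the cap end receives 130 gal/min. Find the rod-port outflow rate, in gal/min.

Cap-side area A_cap = π/4 × (6.67 in)² = 34.94 in^2
Rod-side annular area A_ann = π/4 × (6.67² − 3.25²) = 26.65 in^2
Piston speed v = Q_in/A_cap; rod-end outflow Q_out = v × A_ann = Q_in × A_ann/A_cap.

Q_out ≈ 99.1 gal/min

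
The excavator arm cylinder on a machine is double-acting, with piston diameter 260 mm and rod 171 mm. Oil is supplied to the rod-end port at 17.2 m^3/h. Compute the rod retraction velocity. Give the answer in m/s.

v ≈ 0.159 m/s

Rod-side annular area A_ann = π/4 × (260² − 171²) = 30130 mm^2
Flow into the rod-end port fills the annular volume.
v = Q / A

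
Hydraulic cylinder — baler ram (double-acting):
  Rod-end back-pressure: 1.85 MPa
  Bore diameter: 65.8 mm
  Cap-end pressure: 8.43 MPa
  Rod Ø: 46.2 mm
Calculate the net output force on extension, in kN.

Cap-side area A_cap = π/4 × (65.8 mm)² = 3400 mm^2
Rod-side annular area A_ann = π/4 × (65.8² − 46.2²) = 1724 mm^2
Net thrust = P_cap·A_cap − P_rod·A_ann = 28.67 kN − 3.190 kN

F ≈ 25.5 kN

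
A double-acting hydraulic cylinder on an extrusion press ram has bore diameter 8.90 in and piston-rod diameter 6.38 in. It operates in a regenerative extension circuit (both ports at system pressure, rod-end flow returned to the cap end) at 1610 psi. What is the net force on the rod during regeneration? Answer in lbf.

With equal pressure on both faces, forces on the annular region cancel; the net push is pressure × rod cross-section.
Rod cross-section A_rod = π/4 × (6.38 in)² = 31.97 in^2
F = P × A_rod

F ≈ 51500 lbf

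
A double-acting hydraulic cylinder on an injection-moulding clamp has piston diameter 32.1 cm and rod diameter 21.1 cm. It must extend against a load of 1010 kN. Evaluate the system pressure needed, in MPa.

Cap-side area A_cap = π/4 × (32.1 cm)² = 809.3 cm^2
P = F / A = 1010 kN / A

P ≈ 12.5 MPa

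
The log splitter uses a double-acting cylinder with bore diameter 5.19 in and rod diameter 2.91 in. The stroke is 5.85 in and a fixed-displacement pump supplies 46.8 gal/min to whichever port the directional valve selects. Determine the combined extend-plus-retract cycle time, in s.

t ≈ 1.16 s

Cap-side area A_cap = π/4 × (5.19 in)² = 21.16 in^2
Rod-side annular area A_ann = π/4 × (5.19² − 2.91²) = 14.50 in^2
t_ext = A_cap·L/Q = 0.6869 s
t_ret = A_ann·L/Q = 0.4709 s
t_cycle = t_ext + t_ret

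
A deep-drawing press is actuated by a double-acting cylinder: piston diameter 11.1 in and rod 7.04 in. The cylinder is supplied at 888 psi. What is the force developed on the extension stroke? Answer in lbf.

F ≈ 85900 lbf

Cap-side area A_cap = π/4 × (11.1 in)² = 96.77 in^2
F = P × A_cap = 888 psi × A_cap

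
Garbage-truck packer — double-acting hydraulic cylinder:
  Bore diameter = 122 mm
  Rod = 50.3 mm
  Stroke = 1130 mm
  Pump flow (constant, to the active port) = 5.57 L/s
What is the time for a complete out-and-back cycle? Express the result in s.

Cap-side area A_cap = π/4 × (122 mm)² = 11690 mm^2
Rod-side annular area A_ann = π/4 × (122² − 50.3²) = 9703 mm^2
t_ext = A_cap·L/Q = 2.372 s
t_ret = A_ann·L/Q = 1.968 s
t_cycle = t_ext + t_ret

t ≈ 4.34 s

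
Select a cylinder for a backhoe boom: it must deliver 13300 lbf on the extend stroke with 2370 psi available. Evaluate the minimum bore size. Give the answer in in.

Extension force acts on the full piston face: F = P × (π/4)D².
D = √(4F / (πP)) = √(4 × 13300 lbf / (π × 2370 psi))

D ≈ 2.67 in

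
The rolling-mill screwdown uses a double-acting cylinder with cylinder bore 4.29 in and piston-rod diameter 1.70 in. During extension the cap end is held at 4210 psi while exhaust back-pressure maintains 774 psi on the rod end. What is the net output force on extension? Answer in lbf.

F ≈ 51400 lbf

Cap-side area A_cap = π/4 × (4.29 in)² = 14.45 in^2
Rod-side annular area A_ann = π/4 × (4.29² − 1.70²) = 12.18 in^2
Net thrust = P_cap·A_cap − P_rod·A_ann = 60850 lbf − 9431 lbf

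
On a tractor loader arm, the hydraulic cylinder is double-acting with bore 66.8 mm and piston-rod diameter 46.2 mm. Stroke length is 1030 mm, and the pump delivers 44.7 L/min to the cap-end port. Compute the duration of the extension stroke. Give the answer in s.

Cap-side area A_cap = π/4 × (66.8 mm)² = 3505 mm^2
Swept volume V = A × L; t = V / Q = A·L / Q

t ≈ 4.85 s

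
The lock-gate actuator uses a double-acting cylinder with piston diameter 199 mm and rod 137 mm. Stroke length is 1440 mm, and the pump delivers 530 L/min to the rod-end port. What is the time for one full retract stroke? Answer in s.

Rod-side annular area A_ann = π/4 × (199² − 137²) = 16360 mm^2
Swept volume V = A × L; t = V / Q = A·L / Q

t ≈ 2.67 s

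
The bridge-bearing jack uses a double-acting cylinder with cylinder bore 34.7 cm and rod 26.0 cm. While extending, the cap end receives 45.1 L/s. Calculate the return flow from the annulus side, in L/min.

Cap-side area A_cap = π/4 × (34.7 cm)² = 945.7 cm^2
Rod-side annular area A_ann = π/4 × (34.7² − 26.0²) = 414.8 cm^2
Piston speed v = Q_in/A_cap; rod-end outflow Q_out = v × A_ann = Q_in × A_ann/A_cap.

Q_out ≈ 1190 L/min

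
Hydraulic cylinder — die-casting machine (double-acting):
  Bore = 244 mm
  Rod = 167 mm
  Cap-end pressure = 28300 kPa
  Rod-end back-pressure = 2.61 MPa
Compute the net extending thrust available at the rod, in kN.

F ≈ 1260 kN

Cap-side area A_cap = π/4 × (244 mm)² = 46760 mm^2
Rod-side annular area A_ann = π/4 × (244² − 167²) = 24860 mm^2
Net thrust = P_cap·A_cap − P_rod·A_ann = 1323 kN − 64.87 kN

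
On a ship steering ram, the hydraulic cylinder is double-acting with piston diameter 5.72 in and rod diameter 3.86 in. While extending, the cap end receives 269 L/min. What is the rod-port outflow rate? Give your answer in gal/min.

Q_out ≈ 38.7 gal/min

Cap-side area A_cap = π/4 × (5.72 in)² = 25.70 in^2
Rod-side annular area A_ann = π/4 × (5.72² − 3.86²) = 13.99 in^2
Piston speed v = Q_in/A_cap; rod-end outflow Q_out = v × A_ann = Q_in × A_ann/A_cap.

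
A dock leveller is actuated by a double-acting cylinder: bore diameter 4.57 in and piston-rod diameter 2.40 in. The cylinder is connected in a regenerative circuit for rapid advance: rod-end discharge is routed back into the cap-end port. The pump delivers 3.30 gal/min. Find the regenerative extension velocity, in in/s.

In regeneration the rod-end outflow joins the pump flow into the cap end, so the net volume the pump must supply per unit advance equals the rod cross-section area.
Rod cross-section A_rod = π/4 × (2.40 in)² = 4.524 in^2
v = Q_pump / A_rod

v ≈ 2.81 in/s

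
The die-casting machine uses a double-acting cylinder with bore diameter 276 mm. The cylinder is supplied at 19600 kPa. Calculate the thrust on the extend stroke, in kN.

F ≈ 1170 kN

Cap-side area A_cap = π/4 × (276 mm)² = 59830 mm^2
F = P × A_cap = 19600 kPa × A_cap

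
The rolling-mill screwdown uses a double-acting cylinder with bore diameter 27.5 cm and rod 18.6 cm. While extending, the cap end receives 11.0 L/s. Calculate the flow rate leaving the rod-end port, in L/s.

Cap-side area A_cap = π/4 × (27.5 cm)² = 594.0 cm^2
Rod-side annular area A_ann = π/4 × (27.5² − 18.6²) = 322.2 cm^2
Piston speed v = Q_in/A_cap; rod-end outflow Q_out = v × A_ann = Q_in × A_ann/A_cap.

Q_out ≈ 5.97 L/s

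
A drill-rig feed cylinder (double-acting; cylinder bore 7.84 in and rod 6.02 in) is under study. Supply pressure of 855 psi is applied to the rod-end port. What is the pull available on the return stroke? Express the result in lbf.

Rod-side annular area A_ann = π/4 × (7.84² − 6.02²) = 19.81 in^2
On retraction the pressure acts on the annular area (bore minus rod).
F = P × A_ann

F ≈ 16900 lbf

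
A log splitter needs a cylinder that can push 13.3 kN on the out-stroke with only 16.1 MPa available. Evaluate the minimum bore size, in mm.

Extension force acts on the full piston face: F = P × (π/4)D².
D = √(4F / (πP)) = √(4 × 13.3 kN / (π × 16.1 MPa))

D ≈ 32.4 mm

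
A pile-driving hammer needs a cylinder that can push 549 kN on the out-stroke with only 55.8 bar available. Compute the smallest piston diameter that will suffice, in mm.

Extension force acts on the full piston face: F = P × (π/4)D².
D = √(4F / (πP)) = √(4 × 549 kN / (π × 55.8 bar))

D ≈ 354 mm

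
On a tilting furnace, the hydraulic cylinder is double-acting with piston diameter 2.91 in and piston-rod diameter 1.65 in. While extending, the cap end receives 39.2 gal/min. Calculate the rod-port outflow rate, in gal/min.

Cap-side area A_cap = π/4 × (2.91 in)² = 6.651 in^2
Rod-side annular area A_ann = π/4 × (2.91² − 1.65²) = 4.513 in^2
Piston speed v = Q_in/A_cap; rod-end outflow Q_out = v × A_ann = Q_in × A_ann/A_cap.

Q_out ≈ 26.6 gal/min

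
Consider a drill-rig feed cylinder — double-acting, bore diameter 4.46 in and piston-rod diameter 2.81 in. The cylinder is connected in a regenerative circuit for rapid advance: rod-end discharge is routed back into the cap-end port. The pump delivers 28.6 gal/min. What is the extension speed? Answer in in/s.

In regeneration the rod-end outflow joins the pump flow into the cap end, so the net volume the pump must supply per unit advance equals the rod cross-section area.
Rod cross-section A_rod = π/4 × (2.81 in)² = 6.202 in^2
v = Q_pump / A_rod

v ≈ 17.8 in/s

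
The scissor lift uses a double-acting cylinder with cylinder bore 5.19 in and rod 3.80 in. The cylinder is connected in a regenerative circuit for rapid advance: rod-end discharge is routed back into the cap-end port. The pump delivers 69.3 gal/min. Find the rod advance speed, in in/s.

In regeneration the rod-end outflow joins the pump flow into the cap end, so the net volume the pump must supply per unit advance equals the rod cross-section area.
Rod cross-section A_rod = π/4 × (3.80 in)² = 11.34 in^2
v = Q_pump / A_rod

v ≈ 23.5 in/s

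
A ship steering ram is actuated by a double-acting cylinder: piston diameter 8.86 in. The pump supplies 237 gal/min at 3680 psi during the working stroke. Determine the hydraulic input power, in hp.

W ≈ 509 hp

Hydraulic power = P × Q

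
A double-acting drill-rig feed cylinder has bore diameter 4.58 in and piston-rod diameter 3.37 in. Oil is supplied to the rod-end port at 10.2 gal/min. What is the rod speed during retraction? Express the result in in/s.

v ≈ 5.20 in/s

Rod-side annular area A_ann = π/4 × (4.58² − 3.37²) = 7.555 in^2
Flow into the rod-end port fills the annular volume.
v = Q / A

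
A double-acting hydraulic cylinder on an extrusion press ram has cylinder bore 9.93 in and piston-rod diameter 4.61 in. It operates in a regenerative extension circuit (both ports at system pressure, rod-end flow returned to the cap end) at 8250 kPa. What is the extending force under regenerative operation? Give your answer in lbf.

F ≈ 20000 lbf

With equal pressure on both faces, forces on the annular region cancel; the net push is pressure × rod cross-section.
Rod cross-section A_rod = π/4 × (4.61 in)² = 16.69 in^2
F = P × A_rod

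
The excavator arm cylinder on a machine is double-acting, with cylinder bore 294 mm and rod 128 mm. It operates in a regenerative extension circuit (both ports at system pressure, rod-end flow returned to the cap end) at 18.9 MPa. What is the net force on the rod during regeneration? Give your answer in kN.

F ≈ 243 kN

With equal pressure on both faces, forces on the annular region cancel; the net push is pressure × rod cross-section.
Rod cross-section A_rod = π/4 × (128 mm)² = 12870 mm^2
F = P × A_rod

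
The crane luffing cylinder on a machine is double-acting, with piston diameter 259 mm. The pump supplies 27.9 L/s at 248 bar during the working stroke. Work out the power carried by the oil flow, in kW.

W ≈ 692 kW

Hydraulic power = P × Q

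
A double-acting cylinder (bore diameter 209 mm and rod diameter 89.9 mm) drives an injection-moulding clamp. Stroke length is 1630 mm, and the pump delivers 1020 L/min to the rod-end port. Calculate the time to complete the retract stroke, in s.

t ≈ 2.68 s

Rod-side annular area A_ann = π/4 × (209² − 89.9²) = 27960 mm^2
Swept volume V = A × L; t = V / Q = A·L / Q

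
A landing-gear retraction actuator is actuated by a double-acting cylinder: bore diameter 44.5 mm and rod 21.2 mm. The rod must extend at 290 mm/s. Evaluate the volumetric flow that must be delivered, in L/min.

Q ≈ 27.1 L/min

Cap-side area A_cap = π/4 × (44.5 mm)² = 1555 mm^2
Q = A × v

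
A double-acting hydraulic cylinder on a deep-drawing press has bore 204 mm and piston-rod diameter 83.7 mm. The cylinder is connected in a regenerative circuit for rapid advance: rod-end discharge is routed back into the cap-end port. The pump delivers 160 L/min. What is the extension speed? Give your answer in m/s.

v ≈ 0.485 m/s

In regeneration the rod-end outflow joins the pump flow into the cap end, so the net volume the pump must supply per unit advance equals the rod cross-section area.
Rod cross-section A_rod = π/4 × (83.7 mm)² = 5502 mm^2
v = Q_pump / A_rod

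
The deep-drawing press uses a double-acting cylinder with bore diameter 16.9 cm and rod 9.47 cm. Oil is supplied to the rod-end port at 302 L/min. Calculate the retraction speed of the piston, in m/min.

Rod-side annular area A_ann = π/4 × (16.9² − 9.47²) = 153.9 cm^2
Flow into the rod-end port fills the annular volume.
v = Q / A

v ≈ 19.6 m/min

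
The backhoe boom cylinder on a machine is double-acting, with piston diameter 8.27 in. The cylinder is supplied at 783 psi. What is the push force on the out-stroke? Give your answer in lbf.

Cap-side area A_cap = π/4 × (8.27 in)² = 53.72 in^2
F = P × A_cap = 783 psi × A_cap

F ≈ 42100 lbf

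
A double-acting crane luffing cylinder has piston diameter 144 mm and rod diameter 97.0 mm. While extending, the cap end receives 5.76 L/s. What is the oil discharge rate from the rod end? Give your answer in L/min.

Q_out ≈ 189 L/min

Cap-side area A_cap = π/4 × (144 mm)² = 16290 mm^2
Rod-side annular area A_ann = π/4 × (144² − 97.0²) = 8896 mm^2
Piston speed v = Q_in/A_cap; rod-end outflow Q_out = v × A_ann = Q_in × A_ann/A_cap.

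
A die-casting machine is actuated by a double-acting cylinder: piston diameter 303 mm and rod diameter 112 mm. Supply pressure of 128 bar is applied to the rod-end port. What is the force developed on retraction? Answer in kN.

Rod-side annular area A_ann = π/4 × (303² − 112²) = 62250 mm^2
On retraction the pressure acts on the annular area (bore minus rod).
F = P × A_ann

F ≈ 797 kN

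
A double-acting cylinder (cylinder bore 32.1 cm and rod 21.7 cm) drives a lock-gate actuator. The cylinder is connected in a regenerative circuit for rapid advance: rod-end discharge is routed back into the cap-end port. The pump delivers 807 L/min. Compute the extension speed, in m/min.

In regeneration the rod-end outflow joins the pump flow into the cap end, so the net volume the pump must supply per unit advance equals the rod cross-section area.
Rod cross-section A_rod = π/4 × (21.7 cm)² = 369.8 cm^2
v = Q_pump / A_rod

v ≈ 21.8 m/min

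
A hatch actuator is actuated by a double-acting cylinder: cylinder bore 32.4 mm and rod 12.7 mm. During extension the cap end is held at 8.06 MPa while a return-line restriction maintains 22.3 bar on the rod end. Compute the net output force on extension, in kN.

F ≈ 5.09 kN

Cap-side area A_cap = π/4 × (32.4 mm)² = 824.5 mm^2
Rod-side annular area A_ann = π/4 × (32.4² − 12.7²) = 697.8 mm^2
Net thrust = P_cap·A_cap − P_rod·A_ann = 6.645 kN − 1.556 kN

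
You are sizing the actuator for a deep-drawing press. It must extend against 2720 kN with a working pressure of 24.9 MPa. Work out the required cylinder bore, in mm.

Extension force acts on the full piston face: F = P × (π/4)D².
D = √(4F / (πP)) = √(4 × 2720 kN / (π × 24.9 MPa))

D ≈ 373 mm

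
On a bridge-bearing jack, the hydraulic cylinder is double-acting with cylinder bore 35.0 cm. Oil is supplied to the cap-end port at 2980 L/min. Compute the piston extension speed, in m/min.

v ≈ 31.0 m/min

Cap-side area A_cap = π/4 × (35.0 cm)² = 962.1 cm^2
v = Q / A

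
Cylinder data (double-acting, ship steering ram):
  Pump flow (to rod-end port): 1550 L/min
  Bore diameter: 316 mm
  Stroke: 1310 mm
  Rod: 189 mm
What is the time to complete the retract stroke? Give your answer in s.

Rod-side annular area A_ann = π/4 × (316² − 189²) = 50370 mm^2
Swept volume V = A × L; t = V / Q = A·L / Q

t ≈ 2.55 s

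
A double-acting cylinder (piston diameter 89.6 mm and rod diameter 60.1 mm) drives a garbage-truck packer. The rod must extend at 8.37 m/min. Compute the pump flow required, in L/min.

Q ≈ 52.8 L/min

Cap-side area A_cap = π/4 × (89.6 mm)² = 6305 mm^2
Q = A × v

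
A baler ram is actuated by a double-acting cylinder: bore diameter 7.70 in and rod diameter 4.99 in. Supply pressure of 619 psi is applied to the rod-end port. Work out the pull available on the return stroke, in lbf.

F ≈ 16700 lbf

Rod-side annular area A_ann = π/4 × (7.70² − 4.99²) = 27.01 in^2
On retraction the pressure acts on the annular area (bore minus rod).
F = P × A_ann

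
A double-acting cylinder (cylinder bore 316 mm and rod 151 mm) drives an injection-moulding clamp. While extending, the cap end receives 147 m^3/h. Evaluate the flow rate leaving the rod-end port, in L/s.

Q_out ≈ 31.5 L/s

Cap-side area A_cap = π/4 × (316 mm)² = 78430 mm^2
Rod-side annular area A_ann = π/4 × (316² − 151²) = 60520 mm^2
Piston speed v = Q_in/A_cap; rod-end outflow Q_out = v × A_ann = Q_in × A_ann/A_cap.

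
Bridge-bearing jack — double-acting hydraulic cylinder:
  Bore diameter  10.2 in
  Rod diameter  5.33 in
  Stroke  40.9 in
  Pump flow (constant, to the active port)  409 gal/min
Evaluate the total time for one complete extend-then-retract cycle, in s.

Cap-side area A_cap = π/4 × (10.2 in)² = 81.71 in^2
Rod-side annular area A_ann = π/4 × (10.2² − 5.33²) = 59.40 in^2
t_ext = A_cap·L/Q = 2.122 s
t_ret = A_ann·L/Q = 1.543 s
t_cycle = t_ext + t_ret

t ≈ 3.67 s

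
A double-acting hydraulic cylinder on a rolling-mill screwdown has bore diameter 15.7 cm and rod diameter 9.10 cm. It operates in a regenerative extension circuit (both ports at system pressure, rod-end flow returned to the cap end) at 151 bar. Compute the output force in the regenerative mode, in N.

With equal pressure on both faces, forces on the annular region cancel; the net push is pressure × rod cross-section.
Rod cross-section A_rod = π/4 × (9.10 cm)² = 65.04 cm^2
F = P × A_rod

F ≈ 98200 N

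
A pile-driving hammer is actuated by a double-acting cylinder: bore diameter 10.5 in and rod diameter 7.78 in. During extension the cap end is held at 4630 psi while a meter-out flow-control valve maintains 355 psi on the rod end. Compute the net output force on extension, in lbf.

Cap-side area A_cap = π/4 × (10.5 in)² = 86.59 in^2
Rod-side annular area A_ann = π/4 × (10.5² − 7.78²) = 39.05 in^2
Net thrust = P_cap·A_cap − P_rod·A_ann = 4.009e5 lbf − 13860 lbf

F ≈ 3.87e5 lbf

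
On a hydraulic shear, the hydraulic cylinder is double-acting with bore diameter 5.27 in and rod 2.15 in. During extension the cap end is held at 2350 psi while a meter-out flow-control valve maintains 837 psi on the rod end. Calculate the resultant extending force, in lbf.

F ≈ 36000 lbf

Cap-side area A_cap = π/4 × (5.27 in)² = 21.81 in^2
Rod-side annular area A_ann = π/4 × (5.27² − 2.15²) = 18.18 in^2
Net thrust = P_cap·A_cap − P_rod·A_ann = 51260 lbf − 15220 lbf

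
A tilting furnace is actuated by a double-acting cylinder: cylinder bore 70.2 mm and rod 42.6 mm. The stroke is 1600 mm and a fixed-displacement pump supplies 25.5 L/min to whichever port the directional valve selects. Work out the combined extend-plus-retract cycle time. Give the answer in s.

Cap-side area A_cap = π/4 × (70.2 mm)² = 3870 mm^2
Rod-side annular area A_ann = π/4 × (70.2² − 42.6²) = 2445 mm^2
t_ext = A_cap·L/Q = 14.57 s
t_ret = A_ann·L/Q = 9.205 s
t_cycle = t_ext + t_ret

t ≈ 23.8 s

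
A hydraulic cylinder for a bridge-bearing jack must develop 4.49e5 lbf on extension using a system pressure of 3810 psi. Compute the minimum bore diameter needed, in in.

Extension force acts on the full piston face: F = P × (π/4)D².
D = √(4F / (πP)) = √(4 × 4.49e5 lbf / (π × 3810 psi))

D ≈ 12.2 in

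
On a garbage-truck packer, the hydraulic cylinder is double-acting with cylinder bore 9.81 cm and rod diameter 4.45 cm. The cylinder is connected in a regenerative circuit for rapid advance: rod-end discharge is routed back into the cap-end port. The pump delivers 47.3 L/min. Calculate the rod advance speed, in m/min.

v ≈ 30.4 m/min

In regeneration the rod-end outflow joins the pump flow into the cap end, so the net volume the pump must supply per unit advance equals the rod cross-section area.
Rod cross-section A_rod = π/4 × (4.45 cm)² = 15.55 cm^2
v = Q_pump / A_rod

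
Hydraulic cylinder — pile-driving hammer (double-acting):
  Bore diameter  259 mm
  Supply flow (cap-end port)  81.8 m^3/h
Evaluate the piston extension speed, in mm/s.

Cap-side area A_cap = π/4 × (259 mm)² = 52690 mm^2
v = Q / A

v ≈ 431 mm/s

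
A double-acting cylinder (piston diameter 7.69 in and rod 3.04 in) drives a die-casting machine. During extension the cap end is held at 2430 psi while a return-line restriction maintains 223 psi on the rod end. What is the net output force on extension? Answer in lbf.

F ≈ 1.04e5 lbf

Cap-side area A_cap = π/4 × (7.69 in)² = 46.45 in^2
Rod-side annular area A_ann = π/4 × (7.69² − 3.04²) = 39.19 in^2
Net thrust = P_cap·A_cap − P_rod·A_ann = 1.129e5 lbf − 8739 lbf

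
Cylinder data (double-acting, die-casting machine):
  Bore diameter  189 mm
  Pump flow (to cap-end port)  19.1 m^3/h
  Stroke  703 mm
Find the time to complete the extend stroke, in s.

Cap-side area A_cap = π/4 × (189 mm)² = 28060 mm^2
Swept volume V = A × L; t = V / Q = A·L / Q

t ≈ 3.72 s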